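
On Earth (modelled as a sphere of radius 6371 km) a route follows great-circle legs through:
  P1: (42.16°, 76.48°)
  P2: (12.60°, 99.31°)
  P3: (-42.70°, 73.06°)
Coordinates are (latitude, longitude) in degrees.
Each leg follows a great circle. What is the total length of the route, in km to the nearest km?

10664 km

Leg P1→P2: central angle 0.6212 rad, distance 3957.8 km.
Leg P2→P3: central angle 1.0526 rad, distance 6706.1 km.
Total: 3957.8 + 6706.1 ≈ 10664 km.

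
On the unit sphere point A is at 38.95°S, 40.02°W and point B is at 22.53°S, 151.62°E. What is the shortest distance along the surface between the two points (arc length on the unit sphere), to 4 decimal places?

2.0518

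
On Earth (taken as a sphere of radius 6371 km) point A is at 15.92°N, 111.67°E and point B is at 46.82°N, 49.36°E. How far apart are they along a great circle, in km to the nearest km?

With latitudes φ₁ = 15.920°, φ₂ = 46.820° and longitude difference Δλ = -62.310°:
cos c = sin φ₁ sin φ₂ + cos φ₁ cos φ₂ cos Δλ = (0.2743)(0.7292) + (0.9616)(0.6843)(0.4647) = 0.50580,
so c = arccos(0.50580) = 1.04048 rad.
Distance = R·c = 6371 × 1.0405 ≈ 6629 km.

6629 km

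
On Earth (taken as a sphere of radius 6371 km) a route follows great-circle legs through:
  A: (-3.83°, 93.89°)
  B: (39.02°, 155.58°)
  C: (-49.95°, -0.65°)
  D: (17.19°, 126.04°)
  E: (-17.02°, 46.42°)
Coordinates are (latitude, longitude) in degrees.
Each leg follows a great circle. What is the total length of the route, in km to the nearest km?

49247 km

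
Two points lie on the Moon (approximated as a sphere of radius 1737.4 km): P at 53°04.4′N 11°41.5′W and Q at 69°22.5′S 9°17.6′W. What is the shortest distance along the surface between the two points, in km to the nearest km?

3713 km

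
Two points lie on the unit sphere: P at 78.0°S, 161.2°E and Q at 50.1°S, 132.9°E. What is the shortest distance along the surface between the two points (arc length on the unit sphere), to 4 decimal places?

0.5200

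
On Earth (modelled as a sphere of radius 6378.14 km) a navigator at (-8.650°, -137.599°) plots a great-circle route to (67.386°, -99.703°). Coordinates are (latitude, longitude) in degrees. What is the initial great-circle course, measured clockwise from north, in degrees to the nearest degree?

Δλ = 37.896° = 0.6614 rad.
y = sin Δλ · cos φ₂ = (0.6142)(0.3845) = 0.2362
x = cos φ₁ sin φ₂ − sin φ₁ cos φ₂ cos Δλ = (0.9886)(0.9231) − (-0.1504)(0.3845)(0.7891) = 0.9583
θ = atan2(y, x) = 13.85°, so the bearing is 14°.

14°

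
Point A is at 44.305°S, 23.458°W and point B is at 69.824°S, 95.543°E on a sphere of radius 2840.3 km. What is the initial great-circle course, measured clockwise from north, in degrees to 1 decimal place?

159.1°

Δλ = 119.001° = 2.0770 rad.
y = sin Δλ · cos φ₂ = (0.8746)(0.3449) = 0.3017
x = cos φ₁ sin φ₂ − sin φ₁ cos φ₂ cos Δλ = (0.7156)(-0.9386) − (-0.6985)(0.3449)(-0.4848) = -0.7885
θ = atan2(y, x) = 159.06°, so the bearing is 159.1°.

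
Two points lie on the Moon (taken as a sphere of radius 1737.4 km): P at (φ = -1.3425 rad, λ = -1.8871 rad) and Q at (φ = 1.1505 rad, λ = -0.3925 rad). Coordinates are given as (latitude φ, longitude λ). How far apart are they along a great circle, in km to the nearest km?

In radians: φ₁ = -1.3425, φ₂ = 1.1505, Δλ = 85.634° = 1.4946 rad.
cos c = sin φ₁ sin φ₂ + cos φ₁ cos φ₂ cos Δλ = (-0.9741)(0.9130) + (0.2263)(0.4080)(0.0761) = -0.88225,
so c = arccos(-0.88225) = 2.65142 rad.
Distance = R·c = 1737.4 × 2.6514 ≈ 4607 km.

4607 km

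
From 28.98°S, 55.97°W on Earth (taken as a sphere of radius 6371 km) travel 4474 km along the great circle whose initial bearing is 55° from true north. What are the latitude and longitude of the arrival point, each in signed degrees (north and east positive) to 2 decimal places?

-2.62°, -23.99°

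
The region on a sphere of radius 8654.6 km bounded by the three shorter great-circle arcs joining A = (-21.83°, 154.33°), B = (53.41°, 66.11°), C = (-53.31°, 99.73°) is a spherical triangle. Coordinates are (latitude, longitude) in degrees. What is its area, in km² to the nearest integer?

95432277 km²

Side lengths (central angles): a = 1.9255, b = 0.9027, c = 1.8560 rad; semiperimeter s = 2.3421.
By l'Huilier's theorem, tan(E/4) = √[tan(s/2) tan((s−a)/2) tan((s−b)/2) tan((s−c)/2)], giving spherical excess E = 1.2741 rad.
Area = E·R² = 1.2741 × (8654.6)² ≈ 95432277 km².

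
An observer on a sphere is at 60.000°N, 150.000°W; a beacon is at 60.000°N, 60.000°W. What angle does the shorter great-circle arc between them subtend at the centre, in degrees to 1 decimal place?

With latitudes φ₁ = 60.000°, φ₂ = 60.000° and longitude difference Δλ = 90.000°:
cos c = sin φ₁ sin φ₂ + cos φ₁ cos φ₂ cos Δλ = (0.8660)(0.8660) + (0.5000)(0.5000)(0.0000) = 0.75000,
so c = arccos(0.75000) = 0.72273 rad.
So the angular separation is 41.4°.

41.4°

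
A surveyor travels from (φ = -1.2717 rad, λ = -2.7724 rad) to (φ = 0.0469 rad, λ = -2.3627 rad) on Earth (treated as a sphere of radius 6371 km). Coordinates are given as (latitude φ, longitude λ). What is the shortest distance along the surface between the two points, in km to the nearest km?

8561 km

In radians: φ₁ = -1.2717, φ₂ = 0.0469, Δλ = 23.474° = 0.4097 rad.
cos c = sin φ₁ sin φ₂ + cos φ₁ cos φ₂ cos Δλ = (-0.9556)(0.0469) + (0.2947)(0.9989)(0.9172) = 0.22517,
so c = arccos(0.22517) = 1.34368 rad.
Distance = R·c = 6371 × 1.3437 ≈ 8561 km.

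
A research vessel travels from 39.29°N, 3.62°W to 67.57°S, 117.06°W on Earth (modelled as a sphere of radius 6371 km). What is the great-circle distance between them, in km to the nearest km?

14973 km

With latitudes φ₁ = 39.290°, φ₂ = -67.570° and longitude difference Δλ = -113.440°:
cos c = sin φ₁ sin φ₂ + cos φ₁ cos φ₂ cos Δλ = (0.6332)(-0.9243) + (0.7740)(0.3816)(-0.3978) = -0.70281,
so c = arccos(-0.70281) = 2.35013 rad.
Distance = R·c = 6371 × 2.3501 ≈ 14973 km.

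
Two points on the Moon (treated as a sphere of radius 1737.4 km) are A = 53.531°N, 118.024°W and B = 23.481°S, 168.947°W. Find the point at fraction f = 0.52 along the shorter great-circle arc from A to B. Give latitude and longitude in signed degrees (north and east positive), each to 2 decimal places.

Central angle δ = 1.5476 rad. Interpolating on the sphere with fraction f = 0.52:
P = [sin((1−f)δ)·A + sin(fδ)·B] / sin δ = 0.6766·A + 0.7208·B in Cartesian coordinates,
giving P = (-0.8378, -0.4817, 0.2569), i.e. latitude 14.88°, longitude -150.10°.

14.88°, -150.10°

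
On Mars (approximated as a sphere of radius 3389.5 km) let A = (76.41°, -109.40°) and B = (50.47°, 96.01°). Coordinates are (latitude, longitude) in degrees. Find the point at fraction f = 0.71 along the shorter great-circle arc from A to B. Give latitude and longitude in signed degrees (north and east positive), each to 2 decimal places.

65.38°, 100.60°

Central angle δ = 0.9089 rad. Interpolating on the sphere with fraction f = 0.71:
P = [sin((1−f)δ)·A + sin(fδ)·B] / sin δ = 0.3303·A + 0.7625·B in Cartesian coordinates,
giving P = (-0.0766, 0.4094, 0.9091), i.e. latitude 65.38°, longitude 100.60°.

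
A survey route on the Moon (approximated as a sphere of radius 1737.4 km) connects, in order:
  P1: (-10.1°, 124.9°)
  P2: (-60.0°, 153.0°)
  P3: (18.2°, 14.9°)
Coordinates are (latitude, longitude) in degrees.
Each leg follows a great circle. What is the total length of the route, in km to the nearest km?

5541 km

Leg P1→P2: central angle 0.9446 rad, distance 1641.1 km.
Leg P2→P3: central angle 2.2447 rad, distance 3899.9 km.
Total: 1641.1 + 3899.9 ≈ 5541 km.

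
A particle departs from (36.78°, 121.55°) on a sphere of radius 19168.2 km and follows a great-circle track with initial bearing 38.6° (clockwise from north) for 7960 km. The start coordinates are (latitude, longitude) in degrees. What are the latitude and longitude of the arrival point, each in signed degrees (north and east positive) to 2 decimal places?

Angular distance δ = d/R = 7960/19168.2 = 0.41527 rad; initial bearing θ = 0.6737 rad.
sin φ₂ = sin φ₁ cos δ + cos φ₁ sin δ cos θ = (0.5987)(0.9150) + (0.8009)(0.4034)(0.7815) = 0.8004, so φ₂ = 53.17°.
Δλ = atan2(sin θ sin δ cos φ₁, cos δ − sin φ₁ sin φ₂) = atan2(0.2016, 0.4358) = 24.826°.
λ₂ = 121.550° + 24.826° = 146.38°.

53.17°, 146.38°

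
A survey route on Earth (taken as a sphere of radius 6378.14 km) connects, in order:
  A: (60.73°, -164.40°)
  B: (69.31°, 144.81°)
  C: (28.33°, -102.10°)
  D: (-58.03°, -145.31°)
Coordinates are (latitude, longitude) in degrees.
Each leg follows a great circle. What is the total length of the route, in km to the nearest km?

20829 km

Leg A→B: central angle 0.3891 rad, distance 2481.5 km.
Leg B→C: central angle 1.2430 rad, distance 7927.9 km.
Leg C→D: central angle 1.6337 rad, distance 10420.1 km.
Total: 2481.5 + 7927.9 + 10420.1 ≈ 20829 km.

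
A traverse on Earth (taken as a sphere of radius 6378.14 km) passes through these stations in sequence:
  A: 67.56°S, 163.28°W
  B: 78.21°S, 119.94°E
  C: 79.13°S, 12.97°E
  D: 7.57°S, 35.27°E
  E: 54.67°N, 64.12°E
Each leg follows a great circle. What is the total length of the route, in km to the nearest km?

20040 km

Leg A→B: central angle 0.3960 rad, distance 2525.7 km.
Leg B→C: central angle 0.3173 rad, distance 2023.5 km.
Leg C→D: central angle 1.2637 rad, distance 8059.8 km.
Leg D→E: central angle 1.1651 rad, distance 7431.4 km.
Total: 2525.7 + 2023.5 + 8059.8 + 7431.4 ≈ 20040 km.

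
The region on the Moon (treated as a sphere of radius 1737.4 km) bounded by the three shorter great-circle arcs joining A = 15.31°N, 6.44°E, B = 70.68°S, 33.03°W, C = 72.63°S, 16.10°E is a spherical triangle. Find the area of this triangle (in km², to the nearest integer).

Side lengths (central angles): a = 0.2643, b = 1.5389, c = 1.5736 rad; semiperimeter s = 1.6884.
By l'Huilier's theorem, tan(E/4) = √[tan(s/2) tan((s−a)/2) tan((s−b)/2) tan((s−c)/2)], giving spherical excess E = 0.2582 rad.
Area = E·R² = 0.2582 × (1737.4)² ≈ 779416 km².

779416 km²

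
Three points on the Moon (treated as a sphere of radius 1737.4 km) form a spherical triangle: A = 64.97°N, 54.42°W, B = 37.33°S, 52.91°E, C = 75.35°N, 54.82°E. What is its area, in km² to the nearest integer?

Side lengths (central angles): a = 1.9668, b = 0.5710, c = 2.2779 rad; semiperimeter s = 2.4078.
By l'Huilier's theorem, tan(E/4) = √[tan(s/2) tan((s−a)/2) tan((s−b)/2) tan((s−c)/2)], giving spherical excess E = 0.8772 rad.
Area = E·R² = 0.8772 × (1737.4)² ≈ 2647734 km².

2647734 km²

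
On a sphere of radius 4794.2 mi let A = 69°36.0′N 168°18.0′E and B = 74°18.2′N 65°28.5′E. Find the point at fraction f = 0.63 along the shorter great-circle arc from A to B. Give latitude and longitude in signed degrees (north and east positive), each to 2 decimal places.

78.76°, 107.40°

Central angle δ = 0.4920 rad. Interpolating on the sphere with fraction f = 0.63:
P = [sin((1−f)δ)·A + sin(fδ)·B] / sin δ = 0.3832·A + 0.6457·B in Cartesian coordinates,
giving P = (-0.0583, 0.1860, 0.9808), i.e. latitude 78.76°, longitude 107.40°.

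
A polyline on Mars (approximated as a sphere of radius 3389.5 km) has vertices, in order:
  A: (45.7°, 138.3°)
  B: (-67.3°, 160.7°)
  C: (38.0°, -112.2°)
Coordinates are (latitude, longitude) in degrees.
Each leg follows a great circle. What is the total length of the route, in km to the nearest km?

Leg A→B: central angle 1.9944 rad, distance 6760.1 km.
Leg B→C: central angle 2.1563 rad, distance 7308.6 km.
Total: 6760.1 + 7308.6 ≈ 14069 km.

14069 km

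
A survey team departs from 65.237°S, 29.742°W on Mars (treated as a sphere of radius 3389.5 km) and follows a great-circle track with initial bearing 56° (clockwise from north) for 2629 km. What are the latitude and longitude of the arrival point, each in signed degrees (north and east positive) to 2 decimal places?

Angular distance δ = d/R = 2629/3389.5 = 0.77563 rad; initial bearing θ = 0.9774 rad.
sin φ₂ = sin φ₁ cos δ + cos φ₁ sin δ cos θ = (-0.9080)(0.7140) + (0.4189)(0.7002)(0.5592) = -0.4843, so φ₂ = -28.97°.
Δλ = atan2(sin θ sin δ cos φ₁, cos δ − sin φ₁ sin φ₂) = atan2(0.2431, 0.2742) = 41.565°.
λ₂ = -29.742° + 41.565° = 11.82°.

-28.97°, 11.82°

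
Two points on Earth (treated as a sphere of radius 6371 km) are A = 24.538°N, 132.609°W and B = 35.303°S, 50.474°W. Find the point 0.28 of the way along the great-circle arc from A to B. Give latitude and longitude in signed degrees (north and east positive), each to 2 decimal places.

The central angle between A and B is δ = 1.7097 rad.
With f = 0.28, the slerp weights are sin((1−f)δ)/sin δ = 0.9520 and sin(fδ)/sin δ = 0.4651.
Weighted sum of the unit vectors: (0.9520)·(-0.6158,-0.6695,0.4153) + (0.4651)·(0.5194,-0.6295,-0.5779) = (-0.3447, -0.9301, 0.1266).
Converting back: φ = atan2(z, √(x²+y²)) = 7.27°, λ = atan2(y, x) = -110.33°.

7.27°, -110.33°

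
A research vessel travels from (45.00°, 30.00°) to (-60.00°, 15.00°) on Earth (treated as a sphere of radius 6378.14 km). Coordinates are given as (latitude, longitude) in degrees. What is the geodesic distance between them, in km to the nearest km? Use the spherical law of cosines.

Let φ₁ = 0.7854 rad, φ₂ = -1.0472 rad, and Δλ = -0.2618 rad.
cos c = sin φ₁ sin φ₂ + cos φ₁ cos φ₂ cos Δλ = (0.7071)(-0.8660) + (0.7071)(0.5000)(0.9659) = -0.27087,
so c = arccos(-0.27087) = 1.84509 rad.
Distance = R·c = 6378.14 × 1.8451 ≈ 11768 km.

11768 km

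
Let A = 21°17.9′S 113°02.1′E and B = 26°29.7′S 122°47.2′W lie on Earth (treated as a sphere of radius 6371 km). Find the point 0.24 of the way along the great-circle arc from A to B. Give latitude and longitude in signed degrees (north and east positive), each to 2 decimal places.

-35.62°, 137.72°

The central angle between A and B is δ = 1.8822 rad.
With f = 0.24, the slerp weights are sin((1−f)δ)/sin δ = 1.0402 and sin(fδ)/sin δ = 0.4586.
Weighted sum of the unit vectors: (1.0402)·(-0.3646,0.8574,-0.3632) + (0.4586)·(-0.4846,-0.7524,-0.4461) = (-0.6015, 0.5468, -0.5824).
Converting back: φ = atan2(z, √(x²+y²)) = -35.62°, λ = atan2(y, x) = 137.72°.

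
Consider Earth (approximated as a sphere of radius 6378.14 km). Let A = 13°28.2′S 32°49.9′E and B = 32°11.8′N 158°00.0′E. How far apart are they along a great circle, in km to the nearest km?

With latitudes φ₁ = -13.470°, φ₂ = 32.197° and longitude difference Δλ = 125.168°:
cos c = sin φ₁ sin φ₂ + cos φ₁ cos φ₂ cos Δλ = (-0.2329)(0.5328) + (0.9725)(0.8462)(-0.5760) = -0.59812,
so c = arccos(-0.59812) = 2.21194 rad.
Distance = R·c = 6378.14 × 2.2119 ≈ 14108 km.

14108 km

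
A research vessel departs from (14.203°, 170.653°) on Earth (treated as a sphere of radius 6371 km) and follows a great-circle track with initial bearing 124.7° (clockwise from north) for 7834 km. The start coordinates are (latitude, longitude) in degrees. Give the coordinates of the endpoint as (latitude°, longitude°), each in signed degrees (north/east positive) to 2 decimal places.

Angular distance δ = d/R = 7834/6371 = 1.22963 rad; initial bearing θ = 2.1764 rad.
sin φ₂ = sin φ₁ cos δ + cos φ₁ sin δ cos θ = (0.2454)(0.3346) + (0.9694)(0.9424)(-0.5693) = -0.4380, so φ₂ = -25.97°.
Δλ = atan2(sin θ sin δ cos φ₁, cos δ − sin φ₁ sin φ₂) = atan2(0.7511, 0.4420) = 59.521°.
λ₂ = 170.653° + 59.521° = 230.17° → -129.83° after wrapping to (−180°, 180°].

-25.97°, -129.83°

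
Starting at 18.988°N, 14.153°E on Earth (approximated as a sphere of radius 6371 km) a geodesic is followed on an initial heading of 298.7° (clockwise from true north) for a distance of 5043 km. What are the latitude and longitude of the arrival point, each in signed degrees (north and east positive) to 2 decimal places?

Angular distance δ = d/R = 5043/6371 = 0.79156 rad; initial bearing θ = 5.2133 rad.
sin φ₂ = sin φ₁ cos δ + cos φ₁ sin δ cos θ = (0.3254)(0.7027) + (0.9456)(0.7114)(0.4802) = 0.5517, so φ₂ = 33.48°.
Δλ = atan2(sin θ sin δ cos φ₁, cos δ − sin φ₁ sin φ₂) = atan2(-0.5901, 0.5232) = -48.437°.
λ₂ = 14.153° − 48.437° = -34.28°.

33.48°, -34.28°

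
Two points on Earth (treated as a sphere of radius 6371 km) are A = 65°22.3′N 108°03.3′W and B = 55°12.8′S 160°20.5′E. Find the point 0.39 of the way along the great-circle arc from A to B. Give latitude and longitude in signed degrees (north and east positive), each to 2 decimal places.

21.34°, -157.05°

Central angle δ = 2.4237 rad. Interpolating on the sphere with fraction f = 0.39:
P = [sin((1−f)δ)·A + sin(fδ)·B] / sin δ = 1.5138·A + 1.2324·B in Cartesian coordinates,
giving P = (-0.8577, -0.3633, 0.3639), i.e. latitude 21.34°, longitude -157.05°.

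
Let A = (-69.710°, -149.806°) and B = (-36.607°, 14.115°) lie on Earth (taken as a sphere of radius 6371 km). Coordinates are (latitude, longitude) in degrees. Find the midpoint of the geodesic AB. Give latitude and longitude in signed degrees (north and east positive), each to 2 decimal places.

-72.65°, 2.55°

The central angle between A and B is δ = 1.2746 rad.
With f = 0.5, the slerp weights are sin((1−f)δ)/sin δ = 0.6221 and sin(fδ)/sin δ = 0.6221.
Weighted sum of the unit vectors: (0.6221)·(-0.2997,-0.1744,-0.9379) + (0.6221)·(0.7785,0.1958,-0.5963) = (0.2979, 0.0133, -0.9545).
Converting back: φ = atan2(z, √(x²+y²)) = -72.65°, λ = atan2(y, x) = 2.55°.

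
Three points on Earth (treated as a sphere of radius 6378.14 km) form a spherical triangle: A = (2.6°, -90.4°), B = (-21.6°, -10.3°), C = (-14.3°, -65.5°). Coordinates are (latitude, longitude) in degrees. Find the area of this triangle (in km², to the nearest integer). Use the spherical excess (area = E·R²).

3405785 km²

Side lengths (central angles): a = 0.9209, b = 0.5220, c = 1.4273 rad; semiperimeter s = 1.4351.
By l'Huilier's theorem, tan(E/4) = √[tan(s/2) tan((s−a)/2) tan((s−b)/2) tan((s−c)/2)], giving spherical excess E = 0.0837 rad.
Area = E·R² = 0.0837 × (6378.14)² ≈ 3405785 km².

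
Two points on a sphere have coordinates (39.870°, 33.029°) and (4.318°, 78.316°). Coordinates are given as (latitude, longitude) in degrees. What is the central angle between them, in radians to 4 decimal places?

In radians: φ₁ = 0.6959, φ₂ = 0.0754, Δλ = 45.287° = 0.7904 rad.
Haversine: a = sin²(Δφ/2) + cos φ₁ cos φ₂ sin²(Δλ/2) = 0.0932 + (0.7675)(0.9972)(0.1482) = 0.20664.
Central angle c = 2·arcsin(√a) = 0.94380 rad.
So the angular separation is 0.9438 rad.

0.9438 rad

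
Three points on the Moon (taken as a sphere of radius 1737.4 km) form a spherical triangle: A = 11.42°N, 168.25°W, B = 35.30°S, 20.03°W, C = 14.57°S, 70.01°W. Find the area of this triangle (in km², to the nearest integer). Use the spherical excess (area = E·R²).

Side lengths (central angles): a = 0.8588, b = 1.7577, c = 2.4889 rad; semiperimeter s = 2.5527.
By l'Huilier's theorem, tan(E/4) = √[tan(s/2) tan((s−a)/2) tan((s−b)/2) tan((s−c)/2)], giving spherical excess E = 0.8798 rad.
Area = E·R² = 0.8798 × (1737.4)² ≈ 2655674 km².

2655674 km²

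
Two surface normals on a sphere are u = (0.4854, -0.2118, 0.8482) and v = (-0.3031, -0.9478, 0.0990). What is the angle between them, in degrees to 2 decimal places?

82.09°

u·v = 0.1376; |u| = 1.0000, |v| = 1.0000.
cos θ = (u·v)/(|u||v|) = 0.1376, so θ = 82.09°.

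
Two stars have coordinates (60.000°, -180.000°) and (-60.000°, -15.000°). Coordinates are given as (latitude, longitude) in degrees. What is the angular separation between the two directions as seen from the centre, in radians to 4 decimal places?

Let φ₁ = 1.0472 rad, φ₂ = -1.0472 rad, and Δλ = 2.8798 rad.
cos c = sin φ₁ sin φ₂ + cos φ₁ cos φ₂ cos Δλ = (0.8660)(-0.8660) + (0.5000)(0.5000)(-0.9659) = -0.99148,
so c = arccos(-0.99148) = 3.01097 rad.
So the angular separation is 3.0110 rad.

3.0110 rad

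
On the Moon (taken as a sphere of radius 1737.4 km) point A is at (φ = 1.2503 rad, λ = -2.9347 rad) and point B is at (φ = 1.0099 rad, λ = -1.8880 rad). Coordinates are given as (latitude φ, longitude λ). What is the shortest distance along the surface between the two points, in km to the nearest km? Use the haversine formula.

832 km

In radians: φ₁ = 1.2503, φ₂ = 1.0099, Δλ = 59.971° = 1.0467 rad.
Haversine: a = sin²(Δφ/2) + cos φ₁ cos φ₂ sin²(Δλ/2) = 0.0144 + (0.3150)(0.5319)(0.2498) = 0.05624.
Central angle c = 2·arcsin(√a) = 0.47885 rad.
Distance = R·c = 1737.4 × 0.4789 ≈ 832 km.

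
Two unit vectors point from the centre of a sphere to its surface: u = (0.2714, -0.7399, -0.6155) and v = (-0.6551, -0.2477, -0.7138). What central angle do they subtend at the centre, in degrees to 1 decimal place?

u·v = 0.4448; |u| = 1.0000, |v| = 1.0000.
cos θ = (u·v)/(|u||v|) = 0.4448, so θ = 63.6°.

63.6°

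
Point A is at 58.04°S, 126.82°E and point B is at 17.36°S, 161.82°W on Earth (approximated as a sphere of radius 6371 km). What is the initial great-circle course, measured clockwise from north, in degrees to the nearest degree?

84°

With φ₁ = -1.0130, φ₂ = -0.3030, Δλ = 1.2455 rad, the forward-azimuth formula gives
θ = atan2( sin Δλ cos φ₂ , cos φ₁ sin φ₂ − sin φ₁ cos φ₂ cos Δλ ) = atan2(0.9044, 0.1009) = 83.64°.
So the initial bearing is 84°.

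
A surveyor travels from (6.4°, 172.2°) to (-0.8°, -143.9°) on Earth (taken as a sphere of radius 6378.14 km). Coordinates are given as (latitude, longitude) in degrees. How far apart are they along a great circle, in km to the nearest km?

4943 km

Let φ₁ = 0.1117 rad, φ₂ = -0.0140 rad, and Δλ = 0.7662 rad.
cos c = sin φ₁ sin φ₂ + cos φ₁ cos φ₂ cos Δλ = (0.1115)(-0.0140) + (0.9938)(0.9999)(0.7206) = 0.71443,
so c = arccos(0.71443) = 0.77498 rad.
Distance = R·c = 6378.14 × 0.7750 ≈ 4943 km.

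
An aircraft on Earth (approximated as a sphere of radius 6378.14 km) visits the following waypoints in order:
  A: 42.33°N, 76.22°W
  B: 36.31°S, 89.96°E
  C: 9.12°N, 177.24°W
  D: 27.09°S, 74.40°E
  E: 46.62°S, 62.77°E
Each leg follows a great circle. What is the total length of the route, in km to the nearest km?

Leg A→B: central angle 2.9278 rad, distance 18674.1 km.
Leg B→C: central angle 1.7039 rad, distance 10867.8 km.
Leg C→D: central angle 1.9274 rad, distance 12293.0 km.
Leg D→E: central angle 0.3766 rad, distance 2402.1 km.
Total: 18674.1 + 10867.8 + 12293.0 + 2402.1 ≈ 44237 km.

44237 km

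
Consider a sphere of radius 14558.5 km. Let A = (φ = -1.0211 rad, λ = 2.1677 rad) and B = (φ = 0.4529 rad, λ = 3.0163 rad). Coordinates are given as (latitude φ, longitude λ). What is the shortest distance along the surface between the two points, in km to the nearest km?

23780 km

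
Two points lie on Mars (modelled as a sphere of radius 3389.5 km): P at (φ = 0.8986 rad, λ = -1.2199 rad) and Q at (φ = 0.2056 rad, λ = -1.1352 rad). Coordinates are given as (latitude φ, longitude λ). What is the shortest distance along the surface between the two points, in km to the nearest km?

2360 km

With latitudes φ₁ = 51.486°, φ₂ = 11.780° and longitude difference Δλ = 4.853°:
cos c = sin φ₁ sin φ₂ + cos φ₁ cos φ₂ cos Δλ = (0.7825)(0.2042) + (0.6227)(0.9789)(0.9964) = 0.76715,
so c = arccos(0.76715) = 0.69641 rad.
Distance = R·c = 3389.5 × 0.6964 ≈ 2360 km.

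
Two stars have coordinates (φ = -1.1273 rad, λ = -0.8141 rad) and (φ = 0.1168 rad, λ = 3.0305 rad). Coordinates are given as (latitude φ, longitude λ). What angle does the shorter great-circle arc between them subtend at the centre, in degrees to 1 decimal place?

115.5°

Let φ₁ = -1.1273 rad, φ₂ = 0.1168 rad, and Δλ = -2.4386 rad.
cos c = sin φ₁ sin φ₂ + cos φ₁ cos φ₂ cos Δλ = (-0.9033)(0.1165) + (0.4291)(0.9932)(-0.7629) = -0.43039,
so c = arccos(-0.43039) = 2.01572 rad.
So the angular separation is 115.5°.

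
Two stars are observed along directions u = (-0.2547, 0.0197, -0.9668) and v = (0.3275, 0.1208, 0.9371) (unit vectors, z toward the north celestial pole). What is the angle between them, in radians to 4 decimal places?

u·v = -0.9870; |u| = 1.0000, |v| = 1.0000.
cos θ = (u·v)/(|u||v|) = -0.9870, so θ = 2.9804 rad.

2.9804 rad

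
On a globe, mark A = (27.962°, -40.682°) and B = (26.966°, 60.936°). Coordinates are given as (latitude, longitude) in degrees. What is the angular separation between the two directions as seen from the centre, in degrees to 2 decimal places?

86.90°

In radians: φ₁ = 0.4880, φ₂ = 0.4706, Δλ = 101.618° = 1.7736 rad.
Haversine: a = sin²(Δφ/2) + cos φ₁ cos φ₂ sin²(Δλ/2) = 0.0001 + (0.8833)(0.8913)(0.6007) = 0.47296.
Central angle c = 2·arcsin(√a) = 1.51668 rad.
So the angular separation is 86.90°.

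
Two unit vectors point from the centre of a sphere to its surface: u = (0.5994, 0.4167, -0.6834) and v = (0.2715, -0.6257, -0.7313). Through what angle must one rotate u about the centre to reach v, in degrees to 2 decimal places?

u·v = 0.4018; |u| = 1.0000, |v| = 1.0000.
cos θ = (u·v)/(|u||v|) = 0.4018, so θ = 66.31°.

66.31°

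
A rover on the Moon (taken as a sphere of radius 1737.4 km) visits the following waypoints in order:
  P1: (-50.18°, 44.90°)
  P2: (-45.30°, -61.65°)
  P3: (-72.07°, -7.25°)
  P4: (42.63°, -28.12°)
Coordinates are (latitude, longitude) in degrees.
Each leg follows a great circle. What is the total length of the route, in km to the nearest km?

Leg P1→P2: central angle 1.1400 rad, distance 1980.6 km.
Leg P2→P3: central angle 0.6396 rad, distance 1111.2 km.
Leg P3→P4: central angle 2.0183 rad, distance 3506.6 km.
Total: 1980.6 + 1111.2 + 3506.6 ≈ 6598 km.

6598 km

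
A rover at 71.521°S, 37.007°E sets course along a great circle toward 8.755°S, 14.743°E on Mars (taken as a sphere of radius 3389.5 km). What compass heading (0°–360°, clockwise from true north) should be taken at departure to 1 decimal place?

335.4°

With φ₁ = -1.2483, φ₂ = -0.1528, Δλ = -0.3886 rad, the forward-azimuth formula gives
θ = atan2( sin Δλ cos φ₂ , cos φ₁ sin φ₂ − sin φ₁ cos φ₂ cos Δλ ) = atan2(-0.3745, 0.8193) = -24.56°.
Adding 360° brings this into [0°, 360°): 335.4°.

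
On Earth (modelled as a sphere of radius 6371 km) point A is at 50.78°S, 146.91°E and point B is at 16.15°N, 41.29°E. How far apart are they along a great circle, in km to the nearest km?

12484 km

In radians: φ₁ = -0.8863, φ₂ = 0.2819, Δλ = -105.620° = -1.8434 rad.
cos c = sin φ₁ sin φ₂ + cos φ₁ cos φ₂ cos Δλ = (-0.7747)(0.2782) + (0.6323)(0.9605)(-0.2693) = -0.37902,
so c = arccos(-0.37902) = 1.95954 rad.
Distance = R·c = 6371 × 1.9595 ≈ 12484 km.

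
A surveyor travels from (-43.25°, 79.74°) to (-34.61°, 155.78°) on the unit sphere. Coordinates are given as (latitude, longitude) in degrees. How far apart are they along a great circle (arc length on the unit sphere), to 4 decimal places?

With latitudes φ₁ = -43.250°, φ₂ = -34.610° and longitude difference Δλ = 76.040°:
cos c = sin φ₁ sin φ₂ + cos φ₁ cos φ₂ cos Δλ = (-0.6852)(-0.5680) + (0.7284)(0.8230)(0.2412) = 0.53380,
so c = arccos(0.53380) = 1.00771 rad.
On the unit sphere the arc length equals the central angle: 1.0077.

1.0077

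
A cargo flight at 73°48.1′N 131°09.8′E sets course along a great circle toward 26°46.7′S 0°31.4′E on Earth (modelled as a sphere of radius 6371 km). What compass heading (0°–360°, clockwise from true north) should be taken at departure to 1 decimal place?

With φ₁ = 1.2881, φ₂ = -0.4674, Δλ = -2.2801 rad, the forward-azimuth formula gives
θ = atan2( sin Δλ cos φ₂ , cos φ₁ sin φ₂ − sin φ₁ cos φ₂ cos Δλ ) = atan2(-0.6774, 0.4327) = -57.43°.
Adding 360° brings this into [0°, 360°): 302.6°.

302.6°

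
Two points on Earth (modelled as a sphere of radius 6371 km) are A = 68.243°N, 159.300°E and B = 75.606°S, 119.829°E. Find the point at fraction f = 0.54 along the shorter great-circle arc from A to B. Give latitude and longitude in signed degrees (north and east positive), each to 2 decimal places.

-9.71°, 142.99°

The central angle between A and B is δ = 2.5472 rad.
With f = 0.54, the slerp weights are sin((1−f)δ)/sin δ = 1.6453 and sin(fδ)/sin δ = 1.7517.
Weighted sum of the unit vectors: (1.6453)·(-0.3467,0.1310,0.9288) + (1.7517)·(-0.1237,0.2157,-0.9686) = (-0.7871, 0.5933, -0.1686).
Converting back: φ = atan2(z, √(x²+y²)) = -9.71°, λ = atan2(y, x) = 142.99°.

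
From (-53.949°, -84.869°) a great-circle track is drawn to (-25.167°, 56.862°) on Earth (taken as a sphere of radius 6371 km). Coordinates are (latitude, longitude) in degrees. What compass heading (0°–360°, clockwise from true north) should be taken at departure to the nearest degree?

With φ₁ = -0.9416, φ₂ = -0.4392, Δλ = 2.4737 rad, the forward-azimuth formula gives
θ = atan2( sin Δλ cos φ₂ , cos φ₁ sin φ₂ − sin φ₁ cos φ₂ cos Δλ ) = atan2(0.5606, -0.8248) = 145.80°.
So the initial bearing is 146°.

146°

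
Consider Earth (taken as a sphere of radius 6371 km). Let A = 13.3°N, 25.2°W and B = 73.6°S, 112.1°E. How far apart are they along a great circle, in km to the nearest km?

Let φ₁ = 0.2321 rad, φ₂ = -1.2846 rad, and Δλ = 2.3963 rad.
Haversine: a = sin²(Δφ/2) + cos φ₁ cos φ₂ sin²(Δλ/2) = 0.4730 + (0.9732)(0.2823)(0.8675) = 0.71131.
Central angle c = 2·arcsin(√a) = 2.00713 rad.
Distance = R·c = 6371 × 2.0071 ≈ 12787 km.

12787 km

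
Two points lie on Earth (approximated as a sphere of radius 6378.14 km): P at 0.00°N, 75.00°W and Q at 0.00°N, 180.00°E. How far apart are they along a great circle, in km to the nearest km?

Let φ₁ = 0.0000 rad, φ₂ = 0.0000 rad, and Δλ = -1.8326 rad.
cos c = sin φ₁ sin φ₂ + cos φ₁ cos φ₂ cos Δλ = (0.0000)(0.0000) + (1.0000)(1.0000)(-0.2588) = -0.25882,
so c = arccos(-0.25882) = 1.83260 rad.
Distance = R·c = 6378.14 × 1.8326 ≈ 11689 km.

11689 km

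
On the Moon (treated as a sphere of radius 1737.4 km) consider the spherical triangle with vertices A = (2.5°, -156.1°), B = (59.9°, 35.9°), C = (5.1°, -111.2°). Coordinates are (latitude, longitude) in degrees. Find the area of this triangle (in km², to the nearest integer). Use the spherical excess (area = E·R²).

Side lengths (central angles): a = 1.9204, b = 0.7831, c = 2.0402 rad; semiperimeter s = 2.3718.
By l'Huilier's theorem, tan(E/4) = √[tan(s/2) tan((s−a)/2) tan((s−b)/2) tan((s−c)/2)], giving spherical excess E = 1.2053 rad.
Area = E·R² = 1.2053 × (1737.4)² ≈ 3638256 km².

3638256 km²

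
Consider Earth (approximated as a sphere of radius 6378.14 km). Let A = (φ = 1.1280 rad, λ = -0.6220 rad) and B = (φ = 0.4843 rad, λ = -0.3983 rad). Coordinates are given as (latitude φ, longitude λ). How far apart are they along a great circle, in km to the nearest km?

With latitudes φ₁ = 64.630°, φ₂ = 27.748° and longitude difference Δλ = 12.817°:
Haversine: a = sin²(Δφ/2) + cos φ₁ cos φ₂ sin²(Δλ/2) = 0.1001 + (0.4285)(0.8850)(0.0125) = 0.10478.
Central angle c = 2·arcsin(√a) = 0.65928 rad.
Distance = R·c = 6378.14 × 0.6593 ≈ 4205 km.

4205 km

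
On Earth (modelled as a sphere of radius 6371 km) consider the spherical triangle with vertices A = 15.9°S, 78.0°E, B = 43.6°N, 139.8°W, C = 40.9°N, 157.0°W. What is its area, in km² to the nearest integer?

10964818 km²

Side lengths (central angles): a = 0.2267, b = 2.2097, c = 2.4027 rad; semiperimeter s = 2.4196.
By l'Huilier's theorem, tan(E/4) = √[tan(s/2) tan((s−a)/2) tan((s−b)/2) tan((s−c)/2)], giving spherical excess E = 0.2701 rad.
Area = E·R² = 0.2701 × (6371)² ≈ 10964818 km².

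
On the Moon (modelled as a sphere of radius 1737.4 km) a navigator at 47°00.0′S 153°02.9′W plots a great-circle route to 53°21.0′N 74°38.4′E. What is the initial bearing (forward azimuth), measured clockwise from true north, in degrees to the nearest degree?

Δλ = -132.312° = -2.3093 rad.
y = sin Δλ · cos φ₂ = (-0.7395)(0.5969) = -0.4414
x = cos φ₁ sin φ₂ − sin φ₁ cos φ₂ cos Δλ = (0.6820)(0.8023) − (-0.7314)(0.5969)(-0.6732) = 0.2533
θ = atan2(y, x) = -60.15°; adding 360° gives 300°.

300°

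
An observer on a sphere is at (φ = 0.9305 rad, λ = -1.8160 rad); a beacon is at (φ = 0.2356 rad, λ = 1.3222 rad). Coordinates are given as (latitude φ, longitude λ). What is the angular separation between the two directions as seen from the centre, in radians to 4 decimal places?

1.9755 rad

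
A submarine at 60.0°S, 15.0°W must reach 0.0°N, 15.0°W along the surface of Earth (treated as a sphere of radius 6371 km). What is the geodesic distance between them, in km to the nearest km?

In radians: φ₁ = -1.0472, φ₂ = 0.0000, Δλ = 0.000° = 0.0000 rad.
cos c = sin φ₁ sin φ₂ + cos φ₁ cos φ₂ cos Δλ = (-0.8660)(0.0000) + (0.5000)(1.0000)(1.0000) = 0.50000,
so c = arccos(0.50000) = 1.04720 rad.
Distance = R·c = 6371 × 1.0472 ≈ 6672 km.

6672 km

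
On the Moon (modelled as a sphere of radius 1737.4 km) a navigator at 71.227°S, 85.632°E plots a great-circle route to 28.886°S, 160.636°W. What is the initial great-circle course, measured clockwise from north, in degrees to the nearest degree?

121°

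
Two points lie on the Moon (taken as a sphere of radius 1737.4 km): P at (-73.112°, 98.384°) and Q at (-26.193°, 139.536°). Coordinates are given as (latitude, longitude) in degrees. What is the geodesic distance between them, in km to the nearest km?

With latitudes φ₁ = -73.112°, φ₂ = -26.193° and longitude difference Δλ = 41.152°:
cos c = sin φ₁ sin φ₂ + cos φ₁ cos φ₂ cos Δλ = (-0.9569)(-0.4414) + (0.2905)(0.8973)(0.7530) = 0.61864,
so c = arccos(0.61864) = 0.90379 rad.
Distance = R·c = 1737.4 × 0.9038 ≈ 1570 km.

1570 km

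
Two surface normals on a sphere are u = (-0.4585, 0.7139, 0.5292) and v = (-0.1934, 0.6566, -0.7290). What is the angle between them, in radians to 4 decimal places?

u·v = 0.1716; |u| = 1.0000, |v| = 1.0000.
cos θ = (u·v)/(|u||v|) = 0.1716, so θ = 1.3983 rad.

1.3983 rad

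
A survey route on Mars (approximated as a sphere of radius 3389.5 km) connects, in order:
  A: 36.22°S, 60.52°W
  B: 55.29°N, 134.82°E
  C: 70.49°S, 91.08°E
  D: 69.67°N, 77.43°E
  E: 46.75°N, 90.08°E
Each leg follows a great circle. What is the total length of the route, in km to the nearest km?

Leg A→B: central angle 2.7618 rad, distance 9361.2 km.
Leg B→C: central angle 2.2620 rad, distance 7667.0 km.
Leg C→D: central angle 2.4514 rad, distance 8309.0 km.
Leg D→E: central angle 0.4146 rad, distance 1405.3 km.
Total: 9361.2 + 7667.0 + 8309.0 + 1405.3 ≈ 26743 km.

26743 km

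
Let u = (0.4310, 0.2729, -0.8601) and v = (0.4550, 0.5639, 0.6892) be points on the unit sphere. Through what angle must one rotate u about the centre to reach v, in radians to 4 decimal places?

1.8160 rad

u·v = -0.2428; |u| = 1.0000, |v| = 1.0000.
cos θ = (u·v)/(|u||v|) = -0.2428, so θ = 1.8160 rad.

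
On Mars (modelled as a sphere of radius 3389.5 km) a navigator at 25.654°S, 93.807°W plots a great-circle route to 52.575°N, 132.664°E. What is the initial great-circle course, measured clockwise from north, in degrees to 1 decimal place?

Δλ = -133.529° = -2.3305 rad.
y = sin Δλ · cos φ₂ = (-0.7250)(0.6077) = -0.4406
x = cos φ₁ sin φ₂ − sin φ₁ cos φ₂ cos Δλ = (0.9014)(0.7941) − (-0.4329)(0.6077)(-0.6887) = 0.5347
θ = atan2(y, x) = -39.49°; adding 360° gives 320.5°.

320.5°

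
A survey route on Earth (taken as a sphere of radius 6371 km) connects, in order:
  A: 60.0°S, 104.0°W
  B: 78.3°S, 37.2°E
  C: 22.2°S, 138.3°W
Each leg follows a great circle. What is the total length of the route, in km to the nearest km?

13255 km

Leg A→B: central angle 0.6935 rad, distance 4418.3 km.
Leg B→C: central angle 1.3869 rad, distance 8836.2 km.
Total: 4418.3 + 8836.2 ≈ 13255 km.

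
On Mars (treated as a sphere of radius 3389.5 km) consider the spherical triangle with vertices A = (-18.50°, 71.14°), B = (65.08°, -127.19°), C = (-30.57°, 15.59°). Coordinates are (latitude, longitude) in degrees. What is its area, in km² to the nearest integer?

Side lengths (central angles): a = 2.4191, b = 0.8979, c = 2.3011 rad; semiperimeter s = 2.8090.
By l'Huilier's theorem, tan(E/4) = √[tan(s/2) tan((s−a)/2) tan((s−b)/2) tan((s−c)/2)], giving spherical excess E = 2.3261 rad.
Area = E·R² = 2.3261 × (3389.5)² ≈ 26724318 km².

26724318 km²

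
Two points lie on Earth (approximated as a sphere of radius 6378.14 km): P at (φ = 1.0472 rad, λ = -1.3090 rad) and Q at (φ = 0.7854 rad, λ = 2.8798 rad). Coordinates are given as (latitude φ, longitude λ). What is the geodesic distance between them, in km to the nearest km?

7144 km

With latitudes φ₁ = 60.000°, φ₂ = 45.000° and longitude difference Δλ = -119.999°:
cos c = sin φ₁ sin φ₂ + cos φ₁ cos φ₂ cos Δλ = (0.8660)(0.7071) + (0.5000)(0.7071)(-0.5000) = 0.43560,
so c = arccos(0.43560) = 1.12009 rad.
Distance = R·c = 6378.14 × 1.1201 ≈ 7144 km.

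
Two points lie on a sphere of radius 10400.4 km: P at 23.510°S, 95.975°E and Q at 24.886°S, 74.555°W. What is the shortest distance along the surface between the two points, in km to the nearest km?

With latitudes φ₁ = -23.510°, φ₂ = -24.886° and longitude difference Δλ = -170.530°:
cos c = sin φ₁ sin φ₂ + cos φ₁ cos φ₂ cos Δλ = (-0.3989)(-0.4208) + (0.9170)(0.9071)(-0.9864) = -0.65264,
so c = arccos(-0.65264) = 2.28186 rad.
Distance = R·c = 10400.4 × 2.2819 ≈ 23732 km.

23732 km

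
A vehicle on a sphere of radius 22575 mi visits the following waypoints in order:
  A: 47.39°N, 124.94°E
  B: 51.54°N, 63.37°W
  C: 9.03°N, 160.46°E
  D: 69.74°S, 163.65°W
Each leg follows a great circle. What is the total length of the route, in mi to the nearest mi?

107182 mi

Leg A→B: central angle 1.4105 rad, distance 31841.2 mi.
Leg B→C: central angle 1.8968 rad, distance 42819.4 mi.
Leg C→D: central angle 1.4406 rad, distance 32521.8 mi.
Total: 31841.2 + 42819.4 + 32521.8 ≈ 107182 mi.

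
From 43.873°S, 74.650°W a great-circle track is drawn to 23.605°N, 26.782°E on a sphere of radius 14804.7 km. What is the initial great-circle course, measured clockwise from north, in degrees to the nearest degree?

80°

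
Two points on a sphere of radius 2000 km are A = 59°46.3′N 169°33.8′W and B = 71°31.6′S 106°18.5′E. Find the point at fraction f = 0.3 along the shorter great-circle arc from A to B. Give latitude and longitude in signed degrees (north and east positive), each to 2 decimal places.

19.88°, 167.86°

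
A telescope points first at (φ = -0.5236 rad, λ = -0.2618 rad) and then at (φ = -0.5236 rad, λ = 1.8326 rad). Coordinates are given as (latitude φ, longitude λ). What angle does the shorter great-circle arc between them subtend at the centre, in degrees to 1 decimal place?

97.2°

In radians: φ₁ = -0.5236, φ₂ = -0.5236, Δλ = 120.000° = 2.0944 rad.
cos c = sin φ₁ sin φ₂ + cos φ₁ cos φ₂ cos Δλ = (-0.5000)(-0.5000) + (0.8660)(0.8660)(-0.5000) = -0.12500,
so c = arccos(-0.12500) = 1.69613 rad.
So the angular separation is 97.2°.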